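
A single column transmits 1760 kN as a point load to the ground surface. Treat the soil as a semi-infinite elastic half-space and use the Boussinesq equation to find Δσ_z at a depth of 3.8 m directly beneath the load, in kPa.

Boussinesq vertical stress below a point load on an elastic half-space:
Δσ_z = 3P/(2πz²) · [1 + (r/z)²]^(−5/2)
r/z = 0/3.8 = 0; [1+(r/z)²]^(−5/2) = 1.
Δσ_z = 3×1760/(2π×3.8²) × 1 = 58.195 × 1 = 58.2 kPa

Δσ_z ≈ 58.2 kPa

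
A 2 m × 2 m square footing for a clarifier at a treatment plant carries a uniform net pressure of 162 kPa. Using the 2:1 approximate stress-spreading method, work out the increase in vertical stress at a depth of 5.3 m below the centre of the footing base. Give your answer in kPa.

By the 2:1 method the load spreads at 1 horizontal : 2 vertical, so at depth z the loaded area has grown by z in each plan dimension:
Δσ = qBL/((B+z)(L+z)) = 162×2×2/((2+5.3)(2+5.3)) = 12.16 kPa

Δσ_z ≈ 12.2 kPa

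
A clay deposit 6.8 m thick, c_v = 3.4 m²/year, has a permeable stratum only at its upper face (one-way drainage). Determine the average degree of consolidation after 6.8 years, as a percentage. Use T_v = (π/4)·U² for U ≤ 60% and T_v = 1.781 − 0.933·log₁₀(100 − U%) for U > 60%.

Drainage path length: H_d = H = 6.8 m (single drainage).
T_v = c_v·t/H_d² = 3.4×6.8/6.8² = 0.5.
T_v = 0.5 corresponds to the U > 60% branch:
U = 1 − 10^((1.781 − T_v)/0.933)/100 = 0.764

U ≈ 76.4 %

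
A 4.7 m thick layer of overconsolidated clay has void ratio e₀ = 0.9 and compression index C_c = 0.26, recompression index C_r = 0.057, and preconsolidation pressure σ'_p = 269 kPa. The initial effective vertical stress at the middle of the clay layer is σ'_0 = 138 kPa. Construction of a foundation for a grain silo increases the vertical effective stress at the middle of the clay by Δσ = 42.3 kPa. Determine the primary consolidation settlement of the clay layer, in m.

S_c ≈ 0.0164 m

Final effective stress: σ'_f = 138 + 42.3 = 180.3 kPa.
σ'_f = 180.3 ≤ σ'_p = 269 kPa, so the clay remains overconsolidated and only the recompression index applies:
S_c = C_r·H/(1+e₀)·log₁₀(σ'_f/σ'_0) = 0.057×4.7/1.9×log₁₀(180.3/138)
    = 0.141 × 0.11612 = 0.01637 m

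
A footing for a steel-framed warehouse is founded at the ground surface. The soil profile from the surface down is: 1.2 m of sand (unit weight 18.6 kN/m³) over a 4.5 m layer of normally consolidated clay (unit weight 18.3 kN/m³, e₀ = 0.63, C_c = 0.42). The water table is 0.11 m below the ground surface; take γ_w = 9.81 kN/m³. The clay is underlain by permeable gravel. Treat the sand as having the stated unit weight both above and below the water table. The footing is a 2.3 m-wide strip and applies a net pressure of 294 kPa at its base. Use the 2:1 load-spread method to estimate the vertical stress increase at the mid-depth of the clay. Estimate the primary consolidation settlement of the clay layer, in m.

Mid-depth of clay below the ground surface: z = 1.2 + 4.5/2 = 3.45 m.
Total vertical stress at mid-clay: σ_v = 18.6×1.2 + 18.3×2.25 = 63.495 kPa.
Pore pressure: u = 9.81×(3.45 − 0.11) = 32.765 kPa.
Initial effective stress: σ'_0 = σ_v − u = 63.495 − 32.765 = 30.73 kPa.
Stress increase at mid-clay by the 2:1 spreading method:
Δσ = qB/(B+z) = 294×2.3/(2.3+3.45) = 117.6 kPa
Final effective stress: σ'_f = σ'_0 + Δσ = 30.73 + 117.6 = 148.33 kPa.
Normally consolidated clay, so the full stress increment lies on the virgin compression line:
S_c = C_c·H/(1+e₀)·log₁₀(σ'_f/σ'_0) = 0.42×4.5/(1+0.63)×log₁₀(148.33/30.73)
    = 1.1595 × 0.68367 = 0.7927 m

S_c ≈ 0.793 m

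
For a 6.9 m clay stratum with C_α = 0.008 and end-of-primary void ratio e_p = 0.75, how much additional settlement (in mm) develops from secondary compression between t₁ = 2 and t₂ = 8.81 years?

Secondary compression: S_s = C_α·H/(1+e_p)·log₁₀(t₂/t₁)
S_s = 0.008×6.9/(1+0.75)×log₁₀(8.81/2)
    = 0.03154 × 0.6439 = 0.02031 m

S_s ≈ 20.3 mm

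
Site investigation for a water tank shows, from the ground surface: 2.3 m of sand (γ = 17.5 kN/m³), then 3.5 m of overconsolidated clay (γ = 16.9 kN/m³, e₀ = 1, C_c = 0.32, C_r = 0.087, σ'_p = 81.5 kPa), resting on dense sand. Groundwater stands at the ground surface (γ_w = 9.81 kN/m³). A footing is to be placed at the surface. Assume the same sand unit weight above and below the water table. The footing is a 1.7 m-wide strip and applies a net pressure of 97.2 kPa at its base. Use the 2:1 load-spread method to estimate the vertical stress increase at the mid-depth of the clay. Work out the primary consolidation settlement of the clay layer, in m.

Mid-depth of clay below the ground surface: z = 2.3 + 3.5/2 = 4.05 m.
Total vertical stress at mid-clay: σ_v = 17.5×2.3 + 16.9×1.75 = 69.825 kPa.
Pore pressure: u = 9.81×(4.05 − 0) = 39.73 kPa.
Initial effective stress: σ'_0 = σ_v − u = 69.825 − 39.73 = 30.095 kPa.
Stress increase at mid-clay by the 2:1 spreading method:
Δσ = qB/(B+z) = 97.2×1.7/(1.7+4.05) = 28.737 kPa
Final effective stress: σ'_f = 30.095 + 28.737 = 58.832 kPa.
σ'_f = 58.832 ≤ σ'_p = 81.5 kPa, so the clay remains overconsolidated and only the recompression index applies:
S_c = C_r·H/(1+e₀)·log₁₀(σ'_f/σ'_0) = 0.087×3.5/2×log₁₀(58.832/30.095)
    = 0.15225 × 0.29112 = 0.04432 m

S_c ≈ 0.0443 m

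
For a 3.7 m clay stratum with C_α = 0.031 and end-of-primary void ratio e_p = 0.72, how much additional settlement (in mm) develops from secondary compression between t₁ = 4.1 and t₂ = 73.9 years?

S_s ≈ 83.7 mm

Secondary compression: S_s = C_α·H/(1+e_p)·log₁₀(t₂/t₁)
S_s = 0.031×3.7/(1+0.72)×log₁₀(73.9/4.1)
    = 0.06669 × 1.256 = 0.08375 m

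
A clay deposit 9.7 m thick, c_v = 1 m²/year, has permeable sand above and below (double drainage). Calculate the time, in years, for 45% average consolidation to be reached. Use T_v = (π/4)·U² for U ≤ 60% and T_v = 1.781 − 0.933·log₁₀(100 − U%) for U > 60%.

Drainage path length: H_d = H/2 = 4.85 m (double drainage).
U ≤ 60%: T_v = (π/4)·U² = (π/4)×0.45² = 0.15904.
t = T_v·H_d²/c_v = 0.15904×4.85²/1 = 3.741 years.

t ≈ 3.74 years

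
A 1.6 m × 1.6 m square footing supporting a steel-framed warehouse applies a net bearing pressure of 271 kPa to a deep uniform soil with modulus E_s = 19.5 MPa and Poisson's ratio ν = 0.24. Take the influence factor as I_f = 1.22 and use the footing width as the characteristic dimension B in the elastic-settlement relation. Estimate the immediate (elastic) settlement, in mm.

S_e ≈ 25.6 mm

Immediate (elastic) settlement: S_e = q·B·(1−ν²)/E_s · I_f.
E_s = 19.5 MPa = 19500 kPa.
S_e = 271 × 1.6 × (1 − 0.24²) / 19500 × 1.22
    = 271 × 1.6 × 0.9424 / 19500 × 1.22
    = 0.02557 m = 25.57 mm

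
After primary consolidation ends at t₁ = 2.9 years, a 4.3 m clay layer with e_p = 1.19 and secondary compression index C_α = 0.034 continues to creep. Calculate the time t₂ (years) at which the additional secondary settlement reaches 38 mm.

t₂ ≈ 10.8 years

S_s = C_α·H/(1+e_p)·log₁₀(t₂/t₁) ⇒ log₁₀(t₂/t₁) = S_s·(1+e_p)/(C_α·H).
log₁₀(t₂/t₁) = 0.038 × (1+1.19) / (0.034×4.3) = 0.5692
t₂ = t₁ × 10^0.5692 = 2.9 × 3.709 = 10.76 years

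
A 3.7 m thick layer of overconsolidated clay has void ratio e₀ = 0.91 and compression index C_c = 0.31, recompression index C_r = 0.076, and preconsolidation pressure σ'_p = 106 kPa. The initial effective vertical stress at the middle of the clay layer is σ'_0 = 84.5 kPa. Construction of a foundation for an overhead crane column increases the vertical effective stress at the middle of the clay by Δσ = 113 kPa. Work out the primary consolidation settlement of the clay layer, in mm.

Final effective stress: σ'_f = 84.5 + 113 = 197.5 kPa.
σ'_f = 197.5 > σ'_p = 106 kPa, so the stress path crosses the preconsolidation pressure — recompression up to σ'_p, then virgin compression beyond:
S_c = H/(1+e₀)·[C_r·log₁₀(σ'_p/σ'_0) + C_c·log₁₀(σ'_f/σ'_p)]
    = 3.7/1.91 × [0.076×log₁₀(106/84.5) + 0.31×log₁₀(197.5/106)]
    = 1.9372 × [0.0074821 + 0.083781] = 0.1768 m

S_c ≈ 177 mm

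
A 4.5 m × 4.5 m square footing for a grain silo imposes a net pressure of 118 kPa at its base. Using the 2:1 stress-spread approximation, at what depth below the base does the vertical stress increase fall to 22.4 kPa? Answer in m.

2:1 spreading — at depth z the loaded area has grown by z in each plan dimension:
qB²/(B+z)² = Δσ_z ⇒ z = B(√(q/Δσ_z) − 1) = 4.5×(√(118/22.4) − 1) = 5.828 m

z ≈ 5.83 m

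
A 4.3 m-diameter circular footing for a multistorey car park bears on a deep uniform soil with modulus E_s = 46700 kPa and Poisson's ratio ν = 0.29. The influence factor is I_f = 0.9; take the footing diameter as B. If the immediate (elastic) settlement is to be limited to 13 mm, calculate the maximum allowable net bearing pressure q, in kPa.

q ≈ 171 kPa

S_e = q·B·(1−ν²)/E_s · I_f  ⇒  q = S_e·E_s / (B·(1−ν²)·I_f).
q = 0.013 × 46700 / (4.3 × 0.9159 × 0.9) = 171.3 kPa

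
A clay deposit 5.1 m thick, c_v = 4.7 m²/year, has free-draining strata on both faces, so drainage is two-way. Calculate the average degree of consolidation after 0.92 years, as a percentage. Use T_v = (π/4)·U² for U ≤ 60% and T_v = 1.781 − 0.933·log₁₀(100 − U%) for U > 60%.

U ≈ 84.3 %

Drainage path length: H_d = H/2 = 2.55 m (double drainage).
T_v = c_v·t/H_d² = 4.7×0.92/2.55² = 0.66498.
T_v = 0.66498 corresponds to the U > 60% branch:
U = 1 − 10^((1.781 − T_v)/0.933)/100 = 0.8429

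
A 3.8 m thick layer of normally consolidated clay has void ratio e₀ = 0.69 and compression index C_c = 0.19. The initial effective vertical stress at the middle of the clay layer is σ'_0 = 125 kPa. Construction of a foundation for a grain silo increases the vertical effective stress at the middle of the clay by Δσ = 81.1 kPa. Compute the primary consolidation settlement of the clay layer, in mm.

S_c ≈ 92.8 mm

Final effective stress: σ'_f = σ'_0 + Δσ = 125 + 81.1 = 206.1 kPa.
Normally consolidated clay, so the full stress increment lies on the virgin compression line:
S_c = C_c·H/(1+e₀)·log₁₀(σ'_f/σ'_0) = 0.19×3.8/(1+0.69)×log₁₀(206.1/125)
    = 0.42722 × 0.21717 = 0.09278 m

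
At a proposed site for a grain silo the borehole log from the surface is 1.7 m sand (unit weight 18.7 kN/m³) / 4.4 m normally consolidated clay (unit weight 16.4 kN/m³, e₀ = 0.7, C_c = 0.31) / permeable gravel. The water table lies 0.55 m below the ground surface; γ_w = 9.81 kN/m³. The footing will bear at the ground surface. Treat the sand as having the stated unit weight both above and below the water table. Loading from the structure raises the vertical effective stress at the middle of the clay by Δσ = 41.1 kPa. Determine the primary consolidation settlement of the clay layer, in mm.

Mid-depth of clay below the ground surface: z = 1.7 + 4.4/2 = 3.9 m.
Total vertical stress at mid-clay: σ_v = 18.7×1.7 + 16.4×2.2 = 67.87 kPa.
Pore pressure: u = 9.81×(3.9 − 0.55) = 32.864 kPa.
Initial effective stress: σ'_0 = σ_v − u = 67.87 − 32.864 = 35.006 kPa.
Final effective stress: σ'_f = σ'_0 + Δσ = 35.006 + 41.1 = 76.106 kPa.
Normally consolidated clay, so the full stress increment lies on the virgin compression line:
S_c = C_c·H/(1+e₀)·log₁₀(σ'_f/σ'_0) = 0.31×4.4/(1+0.7)×log₁₀(76.106/35.006)
    = 0.80235 × 0.33728 = 0.2706 m

S_c ≈ 271 mm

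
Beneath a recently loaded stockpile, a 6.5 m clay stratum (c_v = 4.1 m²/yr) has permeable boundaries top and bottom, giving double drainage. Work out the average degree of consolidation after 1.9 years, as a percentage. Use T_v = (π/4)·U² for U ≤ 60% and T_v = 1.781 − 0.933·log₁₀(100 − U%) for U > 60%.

U ≈ 86.9 %

Drainage path length: H_d = H/2 = 3.25 m (double drainage).
T_v = c_v·t/H_d² = 4.1×1.9/3.25² = 0.73751.
T_v = 0.73751 corresponds to the U > 60% branch:
U = 1 − 10^((1.781 − T_v)/0.933)/100 = 0.8687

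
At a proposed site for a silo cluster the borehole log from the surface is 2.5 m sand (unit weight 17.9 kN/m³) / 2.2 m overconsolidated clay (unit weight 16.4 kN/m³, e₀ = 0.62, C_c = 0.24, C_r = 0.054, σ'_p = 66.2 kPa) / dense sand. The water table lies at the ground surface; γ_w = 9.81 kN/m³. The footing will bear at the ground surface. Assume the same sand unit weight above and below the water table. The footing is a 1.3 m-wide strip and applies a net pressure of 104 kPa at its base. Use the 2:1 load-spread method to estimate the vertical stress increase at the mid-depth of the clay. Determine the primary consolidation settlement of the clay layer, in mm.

Mid-depth of clay below the ground surface: z = 2.5 + 2.2/2 = 3.6 m.
Total vertical stress at mid-clay: σ_v = 17.9×2.5 + 16.4×1.1 = 62.79 kPa.
Pore pressure: u = 9.81×(3.6 − 0) = 35.316 kPa.
Initial effective stress: σ'_0 = σ_v − u = 62.79 − 35.316 = 27.474 kPa.
Stress increase at mid-clay by the 2:1 spreading method:
Δσ = qB/(B+z) = 104×1.3/(1.3+3.6) = 27.592 kPa
Final effective stress: σ'_f = 27.474 + 27.592 = 55.066 kPa.
σ'_f = 55.066 ≤ σ'_p = 66.2 kPa, so the clay remains overconsolidated and only the recompression index applies:
S_c = C_r·H/(1+e₀)·log₁₀(σ'_f/σ'_0) = 0.054×2.2/1.62×log₁₀(55.066/27.474)
    = 0.073332 × 0.30196 = 0.02214 m

S_c ≈ 22.1 mm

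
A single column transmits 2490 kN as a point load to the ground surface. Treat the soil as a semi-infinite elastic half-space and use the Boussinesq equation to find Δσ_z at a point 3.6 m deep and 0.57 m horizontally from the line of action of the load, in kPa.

Δσ_z ≈ 86.2 kPa

Boussinesq vertical stress below a point load on an elastic half-space:
Δσ_z = 3P/(2πz²) · [1 + (r/z)²]^(−5/2)
r/z = 0.57/3.6 = 0.15833; [1+(r/z)²]^(−5/2) = 0.93998.
Δσ_z = 3×2490/(2π×3.6²) × 0.93998 = 91.735 × 0.93998 = 86.23 kPa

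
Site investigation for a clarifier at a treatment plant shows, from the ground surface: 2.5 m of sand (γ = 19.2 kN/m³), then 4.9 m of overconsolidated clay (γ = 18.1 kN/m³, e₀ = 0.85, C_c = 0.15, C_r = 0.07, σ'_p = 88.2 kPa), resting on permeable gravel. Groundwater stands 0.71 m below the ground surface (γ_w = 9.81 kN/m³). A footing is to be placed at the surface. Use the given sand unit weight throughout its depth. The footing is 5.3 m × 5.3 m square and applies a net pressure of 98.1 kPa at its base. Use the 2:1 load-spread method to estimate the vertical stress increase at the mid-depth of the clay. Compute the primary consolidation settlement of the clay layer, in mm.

Mid-depth of clay below the ground surface: z = 2.5 + 4.9/2 = 4.95 m.
Total vertical stress at mid-clay: σ_v = 19.2×2.5 + 18.1×2.45 = 92.345 kPa.
Pore pressure: u = 9.81×(4.95 − 0.71) = 41.594 kPa.
Initial effective stress: σ'_0 = σ_v − u = 92.345 − 41.594 = 50.751 kPa.
Stress increase at mid-clay by the 2:1 spreading method:
Δσ = qBL/((B+z)(L+z)) = 98.1×5.3×5.3/((5.3+4.95)(5.3+4.95)) = 26.228 kPa
Final effective stress: σ'_f = 50.751 + 26.228 = 76.979 kPa.
σ'_f = 76.979 ≤ σ'_p = 88.2 kPa, so the clay remains overconsolidated and only the recompression index applies:
S_c = C_r·H/(1+e₀)·log₁₀(σ'_f/σ'_0) = 0.07×4.9/1.85×log₁₀(76.979/50.751)
    = 0.1854 × 0.18093 = 0.03354 m

S_c ≈ 33.5 mm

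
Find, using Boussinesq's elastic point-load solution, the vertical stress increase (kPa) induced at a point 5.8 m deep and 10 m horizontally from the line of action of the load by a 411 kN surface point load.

Δσ_z ≈ 0.185 kPa

Boussinesq vertical stress below a point load on an elastic half-space:
Δσ_z = 3P/(2πz²) · [1 + (r/z)²]^(−5/2)
r/z = 10/5.8 = 1.7241; [1+(r/z)²]^(−5/2) = 0.031791.
Δσ_z = 3×411/(2π×5.8²) × 0.031791 = 5.8335 × 0.031791 = 0.1855 kPa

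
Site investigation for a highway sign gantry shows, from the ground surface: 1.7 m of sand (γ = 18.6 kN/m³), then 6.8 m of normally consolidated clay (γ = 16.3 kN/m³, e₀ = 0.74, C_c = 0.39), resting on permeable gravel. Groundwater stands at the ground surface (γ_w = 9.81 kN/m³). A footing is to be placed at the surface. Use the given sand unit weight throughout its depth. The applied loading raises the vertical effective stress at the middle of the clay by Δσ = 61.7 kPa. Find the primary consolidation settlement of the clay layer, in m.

S_c ≈ 0.649 m

Mid-depth of clay below the ground surface: z = 1.7 + 6.8/2 = 5.1 m.
Total vertical stress at mid-clay: σ_v = 18.6×1.7 + 16.3×3.4 = 87.04 kPa.
Pore pressure: u = 9.81×(5.1 − 0) = 50.031 kPa.
Initial effective stress: σ'_0 = σ_v − u = 87.04 − 50.031 = 37.009 kPa.
Final effective stress: σ'_f = σ'_0 + Δσ = 37.009 + 61.7 = 98.709 kPa.
Normally consolidated clay, so the full stress increment lies on the virgin compression line:
S_c = C_c·H/(1+e₀)·log₁₀(σ'_f/σ'_0) = 0.39×6.8/(1+0.74)×log₁₀(98.709/37.009)
    = 1.5241 × 0.42605 = 0.6493 m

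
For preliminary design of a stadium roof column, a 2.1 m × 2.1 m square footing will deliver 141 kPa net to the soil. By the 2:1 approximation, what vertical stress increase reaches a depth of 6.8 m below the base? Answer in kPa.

By the 2:1 method the load spreads at 1 horizontal : 2 vertical, so at depth z the loaded area has grown by z in each plan dimension:
Δσ = qBL/((B+z)(L+z)) = 141×2.1×2.1/((2.1+6.8)(2.1+6.8)) = 7.8501 kPa

Δσ_z ≈ 7.85 kPa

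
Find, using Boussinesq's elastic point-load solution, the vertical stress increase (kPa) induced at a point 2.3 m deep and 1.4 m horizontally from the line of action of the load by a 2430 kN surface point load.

Δσ_z ≈ 99.7 kPa

Boussinesq vertical stress below a point load on an elastic half-space:
Δσ_z = 3P/(2πz²) · [1 + (r/z)²]^(−5/2)
r/z = 1.4/2.3 = 0.6087; [1+(r/z)²]^(−5/2) = 0.45477.
Δσ_z = 3×2430/(2π×2.3²) × 0.45477 = 219.33 × 0.45477 = 99.74 kPa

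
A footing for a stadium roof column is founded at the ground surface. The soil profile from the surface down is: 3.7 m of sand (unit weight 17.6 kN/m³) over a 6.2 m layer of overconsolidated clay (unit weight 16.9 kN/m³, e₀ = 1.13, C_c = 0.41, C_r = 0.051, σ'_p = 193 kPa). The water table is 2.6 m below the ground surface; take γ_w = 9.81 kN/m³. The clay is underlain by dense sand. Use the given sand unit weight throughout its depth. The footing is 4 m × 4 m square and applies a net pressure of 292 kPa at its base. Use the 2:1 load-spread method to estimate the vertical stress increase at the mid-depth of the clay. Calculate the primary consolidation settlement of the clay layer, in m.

Mid-depth of clay below the ground surface: z = 3.7 + 6.2/2 = 6.8 m.
Total vertical stress at mid-clay: σ_v = 17.6×3.7 + 16.9×3.1 = 117.51 kPa.
Pore pressure: u = 9.81×(6.8 − 2.6) = 41.202 kPa.
Initial effective stress: σ'_0 = σ_v − u = 117.51 − 41.202 = 76.308 kPa.
Stress increase at mid-clay by the 2:1 spreading method:
Δσ = qBL/((B+z)(L+z)) = 292×4×4/((4+6.8)(4+6.8)) = 40.055 kPa
Final effective stress: σ'_f = 76.308 + 40.055 = 116.36 kPa.
σ'_f = 116.36 ≤ σ'_p = 193 kPa, so the clay remains overconsolidated and only the recompression index applies:
S_c = C_r·H/(1+e₀)·log₁₀(σ'_f/σ'_0) = 0.051×6.2/2.13×log₁₀(116.36/76.308)
    = 0.14845 × 0.18323 = 0.0272 m

S_c ≈ 0.0272 m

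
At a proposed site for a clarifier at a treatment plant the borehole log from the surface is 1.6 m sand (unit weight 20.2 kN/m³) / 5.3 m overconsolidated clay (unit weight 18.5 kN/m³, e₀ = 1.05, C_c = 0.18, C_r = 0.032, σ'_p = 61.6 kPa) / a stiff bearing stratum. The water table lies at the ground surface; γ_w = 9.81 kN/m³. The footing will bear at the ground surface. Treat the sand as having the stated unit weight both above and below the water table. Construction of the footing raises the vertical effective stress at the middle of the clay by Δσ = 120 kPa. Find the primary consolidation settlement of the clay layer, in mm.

Mid-depth of clay below the ground surface: z = 1.6 + 5.3/2 = 4.25 m.
Total vertical stress at mid-clay: σ_v = 20.2×1.6 + 18.5×2.65 = 81.345 kPa.
Pore pressure: u = 9.81×(4.25 − 0) = 41.693 kPa.
Initial effective stress: σ'_0 = σ_v − u = 81.345 − 41.693 = 39.652 kPa.
Final effective stress: σ'_f = 39.652 + 120 = 159.65 kPa.
σ'_f = 159.65 > σ'_p = 61.6 kPa, so the stress path crosses the preconsolidation pressure — recompression up to σ'_p, then virgin compression beyond:
S_c = H/(1+e₀)·[C_r·log₁₀(σ'_p/σ'_0) + C_c·log₁₀(σ'_f/σ'_p)]
    = 5.3/2.05 × [0.032×log₁₀(61.6/39.652) + 0.18×log₁₀(159.65/61.6)]
    = 2.5854 × [0.0061221 + 0.074446] = 0.2083 m

S_c ≈ 208 mm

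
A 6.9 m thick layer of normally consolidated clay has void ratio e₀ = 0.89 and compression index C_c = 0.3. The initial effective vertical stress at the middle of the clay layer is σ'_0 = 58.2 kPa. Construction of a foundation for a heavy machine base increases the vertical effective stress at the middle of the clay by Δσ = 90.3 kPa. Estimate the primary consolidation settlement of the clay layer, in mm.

S_c ≈ 446 mm

Final effective stress: σ'_f = σ'_0 + Δσ = 58.2 + 90.3 = 148.5 kPa.
Normally consolidated clay, so the full stress increment lies on the virgin compression line:
S_c = C_c·H/(1+e₀)·log₁₀(σ'_f/σ'_0) = 0.3×6.9/(1+0.89)×log₁₀(148.5/58.2)
    = 1.0952 × 0.4068 = 0.4455 m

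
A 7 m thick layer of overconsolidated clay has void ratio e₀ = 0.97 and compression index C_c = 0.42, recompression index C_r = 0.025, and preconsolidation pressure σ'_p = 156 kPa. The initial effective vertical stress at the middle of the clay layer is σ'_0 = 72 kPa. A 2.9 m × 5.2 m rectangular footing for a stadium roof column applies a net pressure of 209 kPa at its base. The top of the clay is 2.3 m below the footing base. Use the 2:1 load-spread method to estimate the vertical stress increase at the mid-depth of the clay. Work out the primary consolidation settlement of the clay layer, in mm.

S_c ≈ 14.5 mm

Mid-depth of clay below the footing base: z = 2.3 + 7/2 = 5.8 m.
Stress increase at mid-clay by the 2:1 spreading method:
Δσ = qBL/((B+z)(L+z)) = 209×2.9×5.2/((2.9+5.8)(5.2+5.8)) = 32.933 kPa
Final effective stress: σ'_f = 72 + 32.933 = 104.93 kPa.
σ'_f = 104.93 ≤ σ'_p = 156 kPa, so the clay remains overconsolidated and only the recompression index applies:
S_c = C_r·H/(1+e₀)·log₁₀(σ'_f/σ'_0) = 0.025×7/1.97×log₁₀(104.93/72)
    = 0.088833 × 0.16357 = 0.01453 m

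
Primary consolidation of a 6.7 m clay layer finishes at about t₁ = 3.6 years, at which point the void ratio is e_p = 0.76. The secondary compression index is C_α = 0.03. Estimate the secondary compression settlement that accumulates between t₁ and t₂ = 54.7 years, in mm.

Secondary compression: S_s = C_α·H/(1+e_p)·log₁₀(t₂/t₁)
S_s = 0.03×6.7/(1+0.76)×log₁₀(54.7/3.6)
    = 0.1142 × 1.182 = 0.135 m

S_s ≈ 135 mm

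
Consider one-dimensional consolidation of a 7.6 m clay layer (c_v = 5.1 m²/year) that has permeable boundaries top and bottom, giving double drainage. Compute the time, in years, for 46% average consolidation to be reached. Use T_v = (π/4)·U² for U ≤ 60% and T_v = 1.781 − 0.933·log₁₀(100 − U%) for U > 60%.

Drainage path length: H_d = H/2 = 3.8 m (double drainage).
U ≤ 60%: T_v = (π/4)·U² = (π/4)×0.46² = 0.16619.
t = T_v·H_d²/c_v = 0.16619×3.8²/5.1 = 0.4705 years.

t ≈ 0.471 years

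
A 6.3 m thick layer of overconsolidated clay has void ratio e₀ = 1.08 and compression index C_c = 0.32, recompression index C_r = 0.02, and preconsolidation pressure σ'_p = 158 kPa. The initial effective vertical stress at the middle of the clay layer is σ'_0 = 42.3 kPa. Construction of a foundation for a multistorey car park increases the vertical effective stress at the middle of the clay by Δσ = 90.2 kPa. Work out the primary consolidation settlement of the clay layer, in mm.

S_c ≈ 30 mm

Final effective stress: σ'_f = 42.3 + 90.2 = 132.5 kPa.
σ'_f = 132.5 ≤ σ'_p = 158 kPa, so the clay remains overconsolidated and only the recompression index applies:
S_c = C_r·H/(1+e₀)·log₁₀(σ'_f/σ'_0) = 0.02×6.3/2.08×log₁₀(132.5/42.3)
    = 0.060576 × 0.49588 = 0.03004 m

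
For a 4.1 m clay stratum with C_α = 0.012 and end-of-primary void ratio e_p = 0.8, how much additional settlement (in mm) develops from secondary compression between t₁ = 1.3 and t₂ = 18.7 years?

S_s ≈ 31.6 mm

Secondary compression: S_s = C_α·H/(1+e_p)·log₁₀(t₂/t₁)
S_s = 0.012×4.1/(1+0.8)×log₁₀(18.7/1.3)
    = 0.02733 × 1.158 = 0.03165 m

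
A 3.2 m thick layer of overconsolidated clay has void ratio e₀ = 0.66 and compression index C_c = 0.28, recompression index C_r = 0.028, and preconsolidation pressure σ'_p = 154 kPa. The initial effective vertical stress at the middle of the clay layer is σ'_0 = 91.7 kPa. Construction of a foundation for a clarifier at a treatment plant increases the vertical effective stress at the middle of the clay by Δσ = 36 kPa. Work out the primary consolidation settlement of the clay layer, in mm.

Final effective stress: σ'_f = 91.7 + 36 = 127.7 kPa.
σ'_f = 127.7 ≤ σ'_p = 154 kPa, so the clay remains overconsolidated and only the recompression index applies:
S_c = C_r·H/(1+e₀)·log₁₀(σ'_f/σ'_0) = 0.028×3.2/1.66×log₁₀(127.7/91.7)
    = 0.053976 × 0.14382 = 0.007763 m

S_c ≈ 7.76 mm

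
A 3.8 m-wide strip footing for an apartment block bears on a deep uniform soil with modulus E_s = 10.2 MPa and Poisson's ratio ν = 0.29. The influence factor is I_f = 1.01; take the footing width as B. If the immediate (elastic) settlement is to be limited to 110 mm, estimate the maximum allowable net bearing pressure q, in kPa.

E_s = 10.2 MPa = 10200 kPa.
S_e = q·B·(1−ν²)/E_s · I_f  ⇒  q = S_e·E_s / (B·(1−ν²)·I_f).
q = 0.11 × 10200 / (3.8 × 0.9159 × 1.01) = 319.2 kPa

q ≈ 319 kPa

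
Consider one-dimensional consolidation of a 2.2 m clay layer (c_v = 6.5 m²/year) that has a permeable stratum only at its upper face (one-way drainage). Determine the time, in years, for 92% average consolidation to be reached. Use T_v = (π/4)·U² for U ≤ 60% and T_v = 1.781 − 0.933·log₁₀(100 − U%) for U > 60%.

t ≈ 0.699 years

Drainage path length: H_d = H = 2.2 m (single drainage).
U > 60%: T_v = 1.781 − 0.933·log₁₀(100 − 92) = 0.93842.
t = T_v·H_d²/c_v = 0.93842×2.2²/6.5 = 0.6988 years.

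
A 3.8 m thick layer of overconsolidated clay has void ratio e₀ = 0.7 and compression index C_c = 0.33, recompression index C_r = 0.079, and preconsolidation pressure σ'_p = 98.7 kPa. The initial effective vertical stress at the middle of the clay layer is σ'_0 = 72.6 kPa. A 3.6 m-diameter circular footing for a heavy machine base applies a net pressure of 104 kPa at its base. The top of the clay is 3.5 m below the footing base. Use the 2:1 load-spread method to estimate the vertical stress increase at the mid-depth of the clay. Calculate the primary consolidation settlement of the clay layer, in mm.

S_c ≈ 15.8 mm

Mid-depth of clay below the footing base: z = 3.5 + 3.8/2 = 5.4 m.
Stress increase at mid-clay by the 2:1 spreading method:
Δσ ≈ qD²/(D+z)² = 104×3.6²/(3.6+5.4)² = 16.64 kPa
Final effective stress: σ'_f = 72.6 + 16.64 = 89.24 kPa.
σ'_f = 89.24 ≤ σ'_p = 98.7 kPa, so the clay remains overconsolidated and only the recompression index applies:
S_c = C_r·H/(1+e₀)·log₁₀(σ'_f/σ'_0) = 0.079×3.8/1.7×log₁₀(89.24/72.6)
    = 0.17659 × 0.089623 = 0.01583 m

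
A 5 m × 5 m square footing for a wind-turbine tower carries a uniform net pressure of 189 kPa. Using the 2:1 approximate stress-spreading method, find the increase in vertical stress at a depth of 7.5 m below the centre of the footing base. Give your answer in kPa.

By the 2:1 method the load spreads at 1 horizontal : 2 vertical, so at depth z the loaded area has grown by z in each plan dimension:
Δσ = qBL/((B+z)(L+z)) = 189×5×5/((5+7.5)(5+7.5)) = 30.24 kPa

Δσ_z ≈ 30.2 kPa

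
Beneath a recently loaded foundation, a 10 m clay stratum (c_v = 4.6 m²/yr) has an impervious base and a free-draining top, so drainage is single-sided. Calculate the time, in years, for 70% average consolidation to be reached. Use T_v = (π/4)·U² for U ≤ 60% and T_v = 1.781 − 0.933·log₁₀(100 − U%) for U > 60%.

Drainage path length: H_d = H = 10 m (single drainage).
U > 60%: T_v = 1.781 − 0.933·log₁₀(100 − 70) = 0.40285.
t = T_v·H_d²/c_v = 0.40285×10²/4.6 = 8.758 years.

t ≈ 8.76 years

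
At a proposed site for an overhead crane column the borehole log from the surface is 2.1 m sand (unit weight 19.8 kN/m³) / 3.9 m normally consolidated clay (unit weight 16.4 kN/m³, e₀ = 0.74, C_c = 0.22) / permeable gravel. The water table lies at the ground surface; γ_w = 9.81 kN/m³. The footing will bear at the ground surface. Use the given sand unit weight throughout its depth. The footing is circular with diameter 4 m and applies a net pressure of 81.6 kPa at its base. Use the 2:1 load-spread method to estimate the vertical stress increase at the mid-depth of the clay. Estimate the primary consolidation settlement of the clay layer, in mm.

S_c ≈ 100 mm

Mid-depth of clay below the ground surface: z = 2.1 + 3.9/2 = 4.05 m.
Total vertical stress at mid-clay: σ_v = 19.8×2.1 + 16.4×1.95 = 73.56 kPa.
Pore pressure: u = 9.81×(4.05 − 0) = 39.73 kPa.
Initial effective stress: σ'_0 = σ_v − u = 73.56 − 39.73 = 33.83 kPa.
Stress increase at mid-clay by the 2:1 spreading method:
Δσ ≈ qD²/(D+z)² = 81.6×4²/(4+4.05)² = 20.147 kPa
Final effective stress: σ'_f = σ'_0 + Δσ = 33.83 + 20.147 = 53.977 kPa.
Normally consolidated clay, so the full stress increment lies on the virgin compression line:
S_c = C_c·H/(1+e₀)·log₁₀(σ'_f/σ'_0) = 0.22×3.9/(1+0.74)×log₁₀(53.977/33.83)
    = 0.4931 × 0.20291 = 0.1001 m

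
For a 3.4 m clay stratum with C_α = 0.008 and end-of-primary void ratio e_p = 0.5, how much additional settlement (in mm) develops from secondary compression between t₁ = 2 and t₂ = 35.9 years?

S_s ≈ 22.7 mm

Secondary compression: S_s = C_α·H/(1+e_p)·log₁₀(t₂/t₁)
S_s = 0.008×3.4/(1+0.5)×log₁₀(35.9/2)
    = 0.01813 × 1.254 = 0.02274 m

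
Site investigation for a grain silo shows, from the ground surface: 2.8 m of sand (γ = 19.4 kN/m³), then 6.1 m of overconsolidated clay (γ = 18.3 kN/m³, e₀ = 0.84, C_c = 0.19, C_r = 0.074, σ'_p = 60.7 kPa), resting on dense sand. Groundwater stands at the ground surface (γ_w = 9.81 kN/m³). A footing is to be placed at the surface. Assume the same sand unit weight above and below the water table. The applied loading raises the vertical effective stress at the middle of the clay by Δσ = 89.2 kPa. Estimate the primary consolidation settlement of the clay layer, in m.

S_c ≈ 0.247 m

Mid-depth of clay below the ground surface: z = 2.8 + 6.1/2 = 5.85 m.
Total vertical stress at mid-clay: σ_v = 19.4×2.8 + 18.3×3.05 = 110.13 kPa.
Pore pressure: u = 9.81×(5.85 − 0) = 57.389 kPa.
Initial effective stress: σ'_0 = σ_v − u = 110.13 − 57.389 = 52.741 kPa.
Final effective stress: σ'_f = 52.741 + 89.2 = 141.94 kPa.
σ'_f = 141.94 > σ'_p = 60.7 kPa, so the stress path crosses the preconsolidation pressure — recompression up to σ'_p, then virgin compression beyond:
S_c = H/(1+e₀)·[C_r·log₁₀(σ'_p/σ'_0) + C_c·log₁₀(σ'_f/σ'_p)]
    = 6.1/1.84 × [0.074×log₁₀(60.7/52.741) + 0.19×log₁₀(141.94/60.7)]
    = 3.3152 × [0.004517 + 0.070094] = 0.2474 m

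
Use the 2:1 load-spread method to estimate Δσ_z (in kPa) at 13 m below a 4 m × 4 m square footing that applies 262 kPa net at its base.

By the 2:1 method the load spreads at 1 horizontal : 2 vertical, so at depth z the loaded area has grown by z in each plan dimension:
Δσ = qBL/((B+z)(L+z)) = 262×4×4/((4+13)(4+13)) = 14.505 kPa

Δσ_z ≈ 14.5 kPa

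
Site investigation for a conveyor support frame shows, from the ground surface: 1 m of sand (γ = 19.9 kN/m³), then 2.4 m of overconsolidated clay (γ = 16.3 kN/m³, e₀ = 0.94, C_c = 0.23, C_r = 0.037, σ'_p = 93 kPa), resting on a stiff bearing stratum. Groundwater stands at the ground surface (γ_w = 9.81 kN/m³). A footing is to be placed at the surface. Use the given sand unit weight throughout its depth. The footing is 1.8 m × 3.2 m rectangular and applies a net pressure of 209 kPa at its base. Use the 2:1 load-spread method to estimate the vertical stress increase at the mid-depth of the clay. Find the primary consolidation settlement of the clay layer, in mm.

Mid-depth of clay below the ground surface: z = 1 + 2.4/2 = 2.2 m.
Total vertical stress at mid-clay: σ_v = 19.9×1 + 16.3×1.2 = 39.46 kPa.
Pore pressure: u = 9.81×(2.2 − 0) = 21.582 kPa.
Initial effective stress: σ'_0 = σ_v − u = 39.46 − 21.582 = 17.878 kPa.
Stress increase at mid-clay by the 2:1 spreading method:
Δσ = qBL/((B+z)(L+z)) = 209×1.8×3.2/((1.8+2.2)(3.2+2.2)) = 55.733 kPa
Final effective stress: σ'_f = 17.878 + 55.733 = 73.611 kPa.
σ'_f = 73.611 ≤ σ'_p = 93 kPa, so the clay remains overconsolidated and only the recompression index applies:
S_c = C_r·H/(1+e₀)·log₁₀(σ'_f/σ'_0) = 0.037×2.4/1.94×log₁₀(73.611/17.878)
    = 0.045773 × 0.61462 = 0.02813 m

S_c ≈ 28.1 mm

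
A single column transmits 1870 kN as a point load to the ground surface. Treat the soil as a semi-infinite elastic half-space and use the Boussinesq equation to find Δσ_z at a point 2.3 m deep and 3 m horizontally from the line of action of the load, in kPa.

Δσ_z ≈ 14.1 kPa

Boussinesq vertical stress below a point load on an elastic half-space:
Δσ_z = 3P/(2πz²) · [1 + (r/z)²]^(−5/2)
r/z = 3/2.3 = 1.3043; [1+(r/z)²]^(−5/2) = 0.083379.
Δσ_z = 3×1870/(2π×2.3²) × 0.083379 = 168.78 × 0.083379 = 14.07 kPa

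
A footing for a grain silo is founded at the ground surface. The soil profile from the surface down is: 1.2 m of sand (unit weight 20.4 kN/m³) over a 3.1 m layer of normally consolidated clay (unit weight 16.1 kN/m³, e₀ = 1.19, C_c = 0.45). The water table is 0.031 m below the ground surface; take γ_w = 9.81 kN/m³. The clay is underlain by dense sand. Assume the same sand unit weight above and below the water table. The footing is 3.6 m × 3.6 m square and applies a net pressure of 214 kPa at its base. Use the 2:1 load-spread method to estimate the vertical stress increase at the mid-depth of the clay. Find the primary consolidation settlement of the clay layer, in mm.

Mid-depth of clay below the ground surface: z = 1.2 + 3.1/2 = 2.75 m.
Total vertical stress at mid-clay: σ_v = 20.4×1.2 + 16.1×1.55 = 49.435 kPa.
Pore pressure: u = 9.81×(2.75 − 0.031) = 26.673 kPa.
Initial effective stress: σ'_0 = σ_v − u = 49.435 − 26.673 = 22.762 kPa.
Stress increase at mid-clay by the 2:1 spreading method:
Δσ = qBL/((B+z)(L+z)) = 214×3.6×3.6/((3.6+2.75)(3.6+2.75)) = 68.781 kPa
Final effective stress: σ'_f = σ'_0 + Δσ = 22.762 + 68.781 = 91.543 kPa.
Normally consolidated clay, so the full stress increment lies on the virgin compression line:
S_c = C_c·H/(1+e₀)·log₁₀(σ'_f/σ'_0) = 0.45×3.1/(1+1.19)×log₁₀(91.543/22.762)
    = 0.63699 × 0.60441 = 0.385 m

S_c ≈ 385 mm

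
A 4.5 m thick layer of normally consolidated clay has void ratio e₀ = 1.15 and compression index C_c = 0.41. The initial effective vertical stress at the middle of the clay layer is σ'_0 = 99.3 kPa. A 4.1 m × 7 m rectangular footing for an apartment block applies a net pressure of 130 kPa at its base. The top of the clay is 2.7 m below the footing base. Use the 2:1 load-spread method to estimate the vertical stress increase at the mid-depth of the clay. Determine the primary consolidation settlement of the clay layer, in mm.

S_c ≈ 111 mm

Mid-depth of clay below the footing base: z = 2.7 + 4.5/2 = 4.95 m.
Stress increase at mid-clay by the 2:1 spreading method:
Δσ = qBL/((B+z)(L+z)) = 130×4.1×7/((4.1+4.95)(7+4.95)) = 34.499 kPa
Final effective stress: σ'_f = σ'_0 + Δσ = 99.3 + 34.499 = 133.8 kPa.
Normally consolidated clay, so the full stress increment lies on the virgin compression line:
S_c = C_c·H/(1+e₀)·log₁₀(σ'_f/σ'_0) = 0.41×4.5/(1+1.15)×log₁₀(133.8/99.3)
    = 0.85814 × 0.12951 = 0.1111 m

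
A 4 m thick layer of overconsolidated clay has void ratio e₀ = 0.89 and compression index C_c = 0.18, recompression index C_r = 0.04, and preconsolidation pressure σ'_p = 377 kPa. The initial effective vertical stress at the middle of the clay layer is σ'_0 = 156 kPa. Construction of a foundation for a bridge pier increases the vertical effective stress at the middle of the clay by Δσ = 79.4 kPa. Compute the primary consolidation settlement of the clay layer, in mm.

S_c ≈ 15.1 mm

Final effective stress: σ'_f = 156 + 79.4 = 235.4 kPa.
σ'_f = 235.4 ≤ σ'_p = 377 kPa, so the clay remains overconsolidated and only the recompression index applies:
S_c = C_r·H/(1+e₀)·log₁₀(σ'_f/σ'_0) = 0.04×4/1.89×log₁₀(235.4/156)
    = 0.084656 × 0.17868 = 0.01513 m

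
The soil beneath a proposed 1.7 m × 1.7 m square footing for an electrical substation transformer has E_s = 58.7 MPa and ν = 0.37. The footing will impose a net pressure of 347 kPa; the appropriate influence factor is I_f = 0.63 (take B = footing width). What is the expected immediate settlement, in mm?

Immediate (elastic) settlement: S_e = q·B·(1−ν²)/E_s · I_f.
E_s = 58.7 MPa = 58700 kPa.
S_e = 347 × 1.7 × (1 − 0.37²) / 58700 × 0.63
    = 347 × 1.7 × 0.8631 / 58700 × 0.63
    = 0.005464 m = 5.464 mm

S_e ≈ 5.46 mm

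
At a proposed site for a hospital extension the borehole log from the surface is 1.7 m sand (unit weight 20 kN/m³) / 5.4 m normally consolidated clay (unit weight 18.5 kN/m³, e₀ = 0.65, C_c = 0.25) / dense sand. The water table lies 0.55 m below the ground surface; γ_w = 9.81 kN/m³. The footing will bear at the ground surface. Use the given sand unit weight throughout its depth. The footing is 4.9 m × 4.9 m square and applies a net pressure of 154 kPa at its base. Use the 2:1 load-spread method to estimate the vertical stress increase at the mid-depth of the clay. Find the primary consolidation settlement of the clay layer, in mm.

S_c ≈ 233 mm

Mid-depth of clay below the ground surface: z = 1.7 + 5.4/2 = 4.4 m.
Total vertical stress at mid-clay: σ_v = 20×1.7 + 18.5×2.7 = 83.95 kPa.
Pore pressure: u = 9.81×(4.4 − 0.55) = 37.769 kPa.
Initial effective stress: σ'_0 = σ_v − u = 83.95 − 37.769 = 46.181 kPa.
Stress increase at mid-clay by the 2:1 spreading method:
Δσ = qBL/((B+z)(L+z)) = 154×4.9×4.9/((4.9+4.4)(4.9+4.4)) = 42.751 kPa
Final effective stress: σ'_f = σ'_0 + Δσ = 46.181 + 42.751 = 88.932 kPa.
Normally consolidated clay, so the full stress increment lies on the virgin compression line:
S_c = C_c·H/(1+e₀)·log₁₀(σ'_f/σ'_0) = 0.25×5.4/(1+0.65)×log₁₀(88.932/46.181)
    = 0.81818 × 0.28459 = 0.2328 m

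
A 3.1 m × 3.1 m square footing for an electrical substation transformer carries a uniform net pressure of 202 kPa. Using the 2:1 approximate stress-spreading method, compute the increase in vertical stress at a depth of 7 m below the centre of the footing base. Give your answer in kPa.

Δσ_z ≈ 19 kPa

By the 2:1 method the load spreads at 1 horizontal : 2 vertical, so at depth z the loaded area has grown by z in each plan dimension:
Δσ = qBL/((B+z)(L+z)) = 202×3.1×3.1/((3.1+7)(3.1+7)) = 19.03 kPa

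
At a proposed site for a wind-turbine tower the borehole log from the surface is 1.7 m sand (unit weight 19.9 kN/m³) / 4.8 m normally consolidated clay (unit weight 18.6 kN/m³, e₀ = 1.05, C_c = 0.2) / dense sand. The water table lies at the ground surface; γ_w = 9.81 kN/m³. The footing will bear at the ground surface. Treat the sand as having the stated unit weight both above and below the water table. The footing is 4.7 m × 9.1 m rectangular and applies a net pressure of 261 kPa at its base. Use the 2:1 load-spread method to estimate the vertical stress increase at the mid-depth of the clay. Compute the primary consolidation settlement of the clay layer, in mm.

Mid-depth of clay below the ground surface: z = 1.7 + 4.8/2 = 4.1 m.
Total vertical stress at mid-clay: σ_v = 19.9×1.7 + 18.6×2.4 = 78.47 kPa.
Pore pressure: u = 9.81×(4.1 − 0) = 40.221 kPa.
Initial effective stress: σ'_0 = σ_v − u = 78.47 − 40.221 = 38.249 kPa.
Stress increase at mid-clay by the 2:1 spreading method:
Δσ = qBL/((B+z)(L+z)) = 261×4.7×9.1/((4.7+4.1)(9.1+4.1)) = 96.1 kPa
Final effective stress: σ'_f = σ'_0 + Δσ = 38.249 + 96.1 = 134.35 kPa.
Normally consolidated clay, so the full stress increment lies on the virgin compression line:
S_c = C_c·H/(1+e₀)·log₁₀(σ'_f/σ'_0) = 0.2×4.8/(1+1.05)×log₁₀(134.35/38.249)
    = 0.46829 × 0.54562 = 0.2555 m

S_c ≈ 256 mm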